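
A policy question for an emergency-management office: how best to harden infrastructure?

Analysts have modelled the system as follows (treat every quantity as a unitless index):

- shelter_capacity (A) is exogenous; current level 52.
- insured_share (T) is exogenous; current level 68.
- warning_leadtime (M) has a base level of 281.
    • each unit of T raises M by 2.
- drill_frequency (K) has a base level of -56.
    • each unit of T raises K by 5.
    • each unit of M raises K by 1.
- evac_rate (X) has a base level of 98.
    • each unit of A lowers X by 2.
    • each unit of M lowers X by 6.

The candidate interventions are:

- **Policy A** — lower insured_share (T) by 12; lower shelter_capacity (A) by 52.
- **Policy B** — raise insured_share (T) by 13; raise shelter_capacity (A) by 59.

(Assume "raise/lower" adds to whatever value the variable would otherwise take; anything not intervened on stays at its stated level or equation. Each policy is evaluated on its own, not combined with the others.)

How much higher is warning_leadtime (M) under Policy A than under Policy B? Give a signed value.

-50

Policy A (T − 12, A − 52):
  T = 68 − 12 = 56
  M = 281 + 2·56 = 393
Policy B (T + 13, A + 59):
  T = 68 + 13 = 81
  M = 281 + 2·81 = 443
M: 393 − 443 = -50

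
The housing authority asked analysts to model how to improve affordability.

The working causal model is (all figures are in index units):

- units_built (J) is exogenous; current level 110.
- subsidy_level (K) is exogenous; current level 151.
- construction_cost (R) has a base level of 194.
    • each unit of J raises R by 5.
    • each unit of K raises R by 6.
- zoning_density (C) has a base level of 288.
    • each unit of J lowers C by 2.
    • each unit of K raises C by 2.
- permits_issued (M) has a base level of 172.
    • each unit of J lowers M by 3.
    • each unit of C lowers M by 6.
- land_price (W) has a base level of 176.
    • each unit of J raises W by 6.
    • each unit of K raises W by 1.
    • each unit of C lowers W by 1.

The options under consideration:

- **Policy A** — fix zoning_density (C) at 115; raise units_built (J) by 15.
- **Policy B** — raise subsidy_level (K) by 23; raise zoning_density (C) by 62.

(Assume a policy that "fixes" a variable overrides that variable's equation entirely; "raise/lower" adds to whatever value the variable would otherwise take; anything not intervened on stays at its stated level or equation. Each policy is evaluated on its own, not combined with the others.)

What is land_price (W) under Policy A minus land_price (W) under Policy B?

430

Policy A (C := 115, J + 15):
  J = 110 + 15 = 125
  K = 151
  C = 115
  W = 176 + 6·125 + 151 − 115 = 962
Policy B (K + 23, C + 62):
  J = 110
  K = 151 + 23 = 174
  C = 288 − 2·110 + 2·174 (+62 from intervention) = 478
  W = 176 + 6·110 + 174 − 478 = 532
W: 962 − 532 = 430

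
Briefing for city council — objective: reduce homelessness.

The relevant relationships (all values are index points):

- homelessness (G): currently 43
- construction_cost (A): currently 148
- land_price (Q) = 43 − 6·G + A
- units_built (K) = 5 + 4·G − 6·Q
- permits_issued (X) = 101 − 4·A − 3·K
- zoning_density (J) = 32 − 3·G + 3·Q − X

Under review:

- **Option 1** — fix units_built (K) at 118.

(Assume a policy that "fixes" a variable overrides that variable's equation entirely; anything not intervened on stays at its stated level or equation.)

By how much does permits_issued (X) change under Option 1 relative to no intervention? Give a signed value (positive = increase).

Baseline:
  G = 43
  A = 148
  Q = 43 − 6·43 + 148 = -67
  K = 5 + 4·43 − 6·(-67) = 579
  X = 101 − 4·148 − 3·579 = -2228
Option 1 (K := 118):
  G = 43
  A = 148
  Q = 43 − 6·43 + 148 = -67
  K = 118
  X = 101 − 4·148 − 3·118 = -845
Change in X: -845 − (-2228) = 1383

1383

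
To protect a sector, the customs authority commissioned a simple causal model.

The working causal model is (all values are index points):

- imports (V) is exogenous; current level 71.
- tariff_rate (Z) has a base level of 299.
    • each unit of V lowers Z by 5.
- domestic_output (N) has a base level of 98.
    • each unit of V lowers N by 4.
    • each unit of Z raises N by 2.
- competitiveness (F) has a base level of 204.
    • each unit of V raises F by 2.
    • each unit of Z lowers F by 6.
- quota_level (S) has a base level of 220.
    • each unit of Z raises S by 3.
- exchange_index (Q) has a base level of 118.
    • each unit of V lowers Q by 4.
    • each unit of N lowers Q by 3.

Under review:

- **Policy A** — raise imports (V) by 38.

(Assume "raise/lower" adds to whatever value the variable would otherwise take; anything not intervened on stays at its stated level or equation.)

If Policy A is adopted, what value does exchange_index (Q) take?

2172

Policy A (V + 38):
  V = 71 + 38 = 109
  Z = 299 − 5·109 = -246
  N = 98 − 4·109 + 2·(-246) = -830
  Q = 118 − 4·109 − 3·(-830) = 2172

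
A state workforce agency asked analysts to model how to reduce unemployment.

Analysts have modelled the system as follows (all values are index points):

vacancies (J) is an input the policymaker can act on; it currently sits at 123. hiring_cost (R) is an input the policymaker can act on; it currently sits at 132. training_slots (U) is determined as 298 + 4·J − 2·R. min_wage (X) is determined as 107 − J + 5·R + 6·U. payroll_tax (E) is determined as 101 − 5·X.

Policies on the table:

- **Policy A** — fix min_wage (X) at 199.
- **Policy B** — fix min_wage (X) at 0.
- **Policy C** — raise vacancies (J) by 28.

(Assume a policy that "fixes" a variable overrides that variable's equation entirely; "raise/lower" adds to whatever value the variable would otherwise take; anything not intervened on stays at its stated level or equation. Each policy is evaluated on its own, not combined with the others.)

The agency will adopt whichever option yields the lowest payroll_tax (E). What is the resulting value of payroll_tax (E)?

-22119

Policy A (X := 199):
  J = 123
  R = 132
  U = 298 + 4·123 − 2·132 = 526
  X = 199
  E = 101 − 5·199 = -894
Policy B (X := 0):
  J = 123
  R = 132
  U = 298 + 4·123 − 2·132 = 526
  X = 0
  E = 101 − 5·0 = 101
Policy C (J + 28):
  J = 123 + 28 = 151
  R = 132
  U = 298 + 4·151 − 2·132 = 638
  X = 107 − 151 + 5·132 + 6·638 = 4444
  E = 101 − 5·4444 = -22119
Comparing — Policy A: E=-894, Policy B: E=101, Policy C: E=-22119. Lowest is -22119 (Policy C).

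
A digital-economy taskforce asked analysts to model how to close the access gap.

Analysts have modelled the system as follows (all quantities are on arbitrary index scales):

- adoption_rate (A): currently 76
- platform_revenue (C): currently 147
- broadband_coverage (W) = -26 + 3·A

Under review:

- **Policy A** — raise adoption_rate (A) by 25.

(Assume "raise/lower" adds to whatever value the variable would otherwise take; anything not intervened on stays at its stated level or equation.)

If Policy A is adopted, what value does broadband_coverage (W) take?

277

Policy A (A + 25):
  A = 76 + 25 = 101
  W = -26 + 3·101 = 277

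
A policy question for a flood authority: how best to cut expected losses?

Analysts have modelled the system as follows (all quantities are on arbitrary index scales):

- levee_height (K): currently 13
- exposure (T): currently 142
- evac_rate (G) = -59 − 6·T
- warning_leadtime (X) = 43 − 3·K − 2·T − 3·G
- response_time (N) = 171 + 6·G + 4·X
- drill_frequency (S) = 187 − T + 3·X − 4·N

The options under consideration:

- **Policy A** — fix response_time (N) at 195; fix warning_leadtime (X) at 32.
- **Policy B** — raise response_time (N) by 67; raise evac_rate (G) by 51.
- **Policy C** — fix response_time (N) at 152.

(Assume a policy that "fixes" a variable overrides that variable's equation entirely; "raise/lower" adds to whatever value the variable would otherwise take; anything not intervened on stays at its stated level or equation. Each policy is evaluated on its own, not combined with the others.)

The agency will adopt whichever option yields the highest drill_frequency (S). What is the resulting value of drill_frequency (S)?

Policy A (N := 195, X := 32):
  K = 13
  T = 142
  G = -59 − 6·142 = -911
  X = 32
  N = 195
  S = 187 − 142 + 3·32 − 4·195 = -639
Policy B (N + 67, G + 51):
  K = 13
  T = 142
  G = -59 − 6·142 (+51 from intervention) = -860
  X = 43 − 3·13 − 2·142 − 3·(-860) = 2300
  N = 171 + 6·(-860) + 4·2300 (+67 from intervention) = 4278
  S = 187 − 142 + 3·2300 − 4·4278 = -10167
Policy C (N := 152):
  K = 13
  T = 142
  G = -59 − 6·142 = -911
  X = 43 − 3·13 − 2·142 − 3·(-911) = 2453
  N = 152
  S = 187 − 142 + 3·2453 − 4·152 = 6796
Comparing — Policy A: S=-639, Policy B: S=-10167, Policy C: S=6796. Highest is 6796 (Policy C).

6796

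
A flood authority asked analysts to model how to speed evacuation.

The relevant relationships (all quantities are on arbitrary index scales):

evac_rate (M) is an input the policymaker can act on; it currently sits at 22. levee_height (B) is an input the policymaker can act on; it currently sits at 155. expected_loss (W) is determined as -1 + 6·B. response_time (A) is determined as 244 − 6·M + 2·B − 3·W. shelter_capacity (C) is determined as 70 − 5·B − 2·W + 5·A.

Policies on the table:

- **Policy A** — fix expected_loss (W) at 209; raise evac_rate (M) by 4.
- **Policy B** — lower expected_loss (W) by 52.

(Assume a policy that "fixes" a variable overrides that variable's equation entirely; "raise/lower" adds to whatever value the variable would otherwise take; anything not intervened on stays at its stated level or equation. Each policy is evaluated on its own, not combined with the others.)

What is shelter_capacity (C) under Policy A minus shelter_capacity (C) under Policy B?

Policy A (W := 209, M + 4):
  M = 22 + 4 = 26
  B = 155
  W = 209
  A = 244 − 6·26 + 2·155 − 3·209 = -229
  C = 70 − 5·155 − 2·209 + 5·(-229) = -2268
Policy B (W − 52):
  M = 22
  B = 155
  W = -1 + 6·155 (−52 from intervention) = 877
  A = 244 − 6·22 + 2·155 − 3·877 = -2209
  C = 70 − 5·155 − 2·877 + 5·(-2209) = -13504
C: -2268 − (-13504) = 11236

11236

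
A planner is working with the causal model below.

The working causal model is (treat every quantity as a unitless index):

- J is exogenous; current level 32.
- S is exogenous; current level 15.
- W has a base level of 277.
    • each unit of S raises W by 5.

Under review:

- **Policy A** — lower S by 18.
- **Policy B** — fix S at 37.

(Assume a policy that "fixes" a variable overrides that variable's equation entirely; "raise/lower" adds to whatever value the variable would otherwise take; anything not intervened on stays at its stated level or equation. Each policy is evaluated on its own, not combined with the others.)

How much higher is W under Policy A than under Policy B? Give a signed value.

Policy A (S − 18):
  S = 15 − 18 = -3
  W = 277 + 5·(-3) = 262
Policy B (S := 37):
  S = 37
  W = 277 + 5·37 = 462
W: 262 − 462 = -200

-200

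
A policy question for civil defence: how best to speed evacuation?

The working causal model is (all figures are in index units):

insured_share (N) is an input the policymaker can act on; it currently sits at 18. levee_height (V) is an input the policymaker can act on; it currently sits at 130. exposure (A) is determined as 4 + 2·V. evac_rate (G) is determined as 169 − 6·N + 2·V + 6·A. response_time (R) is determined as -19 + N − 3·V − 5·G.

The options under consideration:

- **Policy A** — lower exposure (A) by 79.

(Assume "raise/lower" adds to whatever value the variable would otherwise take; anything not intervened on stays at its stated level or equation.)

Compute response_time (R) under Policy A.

-7546

Policy A (A − 79):
  N = 18
  V = 130
  A = 4 + 2·130 (−79 from intervention) = 185
  G = 169 − 6·18 + 2·130 + 6·185 = 1431
  R = -19 + 18 − 3·130 − 5·1431 = -7546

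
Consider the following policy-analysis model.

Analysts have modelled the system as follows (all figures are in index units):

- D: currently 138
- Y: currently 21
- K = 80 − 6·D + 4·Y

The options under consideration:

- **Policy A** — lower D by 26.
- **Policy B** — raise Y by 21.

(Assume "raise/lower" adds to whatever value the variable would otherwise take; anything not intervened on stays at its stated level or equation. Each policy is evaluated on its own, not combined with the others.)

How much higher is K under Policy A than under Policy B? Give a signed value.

Policy A (D − 26):
  D = 138 − 26 = 112
  Y = 21
  K = 80 − 6·112 + 4·21 = -508
Policy B (Y + 21):
  D = 138
  Y = 21 + 21 = 42
  K = 80 − 6·138 + 4·42 = -580
K: -508 − (-580) = 72

72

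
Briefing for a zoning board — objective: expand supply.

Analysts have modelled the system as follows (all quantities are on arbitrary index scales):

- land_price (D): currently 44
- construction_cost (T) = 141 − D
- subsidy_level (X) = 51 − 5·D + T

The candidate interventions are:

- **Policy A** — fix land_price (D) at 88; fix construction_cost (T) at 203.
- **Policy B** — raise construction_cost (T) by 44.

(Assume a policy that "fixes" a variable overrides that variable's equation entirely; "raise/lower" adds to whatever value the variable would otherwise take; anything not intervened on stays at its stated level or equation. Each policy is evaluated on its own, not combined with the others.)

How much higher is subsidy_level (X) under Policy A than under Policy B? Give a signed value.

-158

Policy A (D := 88, T := 203):
  D = 88
  T = 203
  X = 51 − 5·88 + 203 = -186
Policy B (T + 44):
  D = 44
  T = 141 − 44 (+44 from intervention) = 141
  X = 51 − 5·44 + 141 = -28
X: -186 − (-28) = -158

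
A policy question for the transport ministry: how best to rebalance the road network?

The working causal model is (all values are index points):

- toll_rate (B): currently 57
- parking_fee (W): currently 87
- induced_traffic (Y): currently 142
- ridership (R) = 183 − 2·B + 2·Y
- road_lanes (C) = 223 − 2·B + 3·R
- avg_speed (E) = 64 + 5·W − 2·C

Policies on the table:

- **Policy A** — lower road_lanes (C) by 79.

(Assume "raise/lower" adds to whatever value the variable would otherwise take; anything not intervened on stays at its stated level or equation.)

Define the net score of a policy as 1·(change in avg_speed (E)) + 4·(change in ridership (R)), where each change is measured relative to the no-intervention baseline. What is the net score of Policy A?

158

Baseline:
  B = 57
  W = 87
  Y = 142
  R = 183 − 2·57 + 2·142 = 353
  C = 223 − 2·57 + 3·353 = 1168
  E = 64 + 5·87 − 2·1168 = -1837
Policy A (C − 79):
  B = 57
  W = 87
  Y = 142
  R = 183 − 2·57 + 2·142 = 353
  C = 223 − 2·57 + 3·353 (−79 from intervention) = 1089
  E = 64 + 5·87 − 2·1089 = -1679
ΔE = -1679 − (-1837) = 158; ΔR = 353 − 353 = 0
Score = 1·158 + 4·0 = 158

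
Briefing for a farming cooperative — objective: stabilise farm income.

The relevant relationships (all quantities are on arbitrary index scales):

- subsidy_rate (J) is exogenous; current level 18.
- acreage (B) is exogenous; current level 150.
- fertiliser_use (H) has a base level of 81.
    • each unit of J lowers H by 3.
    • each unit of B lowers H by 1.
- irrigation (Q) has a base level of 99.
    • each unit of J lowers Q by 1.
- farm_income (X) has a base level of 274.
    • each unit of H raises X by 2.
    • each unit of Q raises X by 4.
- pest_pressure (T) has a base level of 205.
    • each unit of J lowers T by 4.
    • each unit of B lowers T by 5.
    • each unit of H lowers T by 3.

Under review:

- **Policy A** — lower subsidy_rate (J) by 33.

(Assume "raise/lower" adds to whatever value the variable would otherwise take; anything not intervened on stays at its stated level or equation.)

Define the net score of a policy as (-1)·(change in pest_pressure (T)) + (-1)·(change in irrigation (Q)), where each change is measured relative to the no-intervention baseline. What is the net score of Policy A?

Baseline:
  J = 18
  B = 150
  H = 81 − 3·18 − 150 = -123
  Q = 99 − 18 = 81
  T = 205 − 4·18 − 5·150 − 3·(-123) = -248
Policy A (J − 33):
  J = 18 − 33 = -15
  B = 150
  H = 81 − 3·(-15) − 150 = -24
  Q = 99 − (-15) = 114
  T = 205 − 4·(-15) − 5·150 − 3·(-24) = -413
ΔT = -413 − (-248) = -165; ΔQ = 114 − 81 = 33
Score = (-1)·(-165) + (-1)·33 = 132

132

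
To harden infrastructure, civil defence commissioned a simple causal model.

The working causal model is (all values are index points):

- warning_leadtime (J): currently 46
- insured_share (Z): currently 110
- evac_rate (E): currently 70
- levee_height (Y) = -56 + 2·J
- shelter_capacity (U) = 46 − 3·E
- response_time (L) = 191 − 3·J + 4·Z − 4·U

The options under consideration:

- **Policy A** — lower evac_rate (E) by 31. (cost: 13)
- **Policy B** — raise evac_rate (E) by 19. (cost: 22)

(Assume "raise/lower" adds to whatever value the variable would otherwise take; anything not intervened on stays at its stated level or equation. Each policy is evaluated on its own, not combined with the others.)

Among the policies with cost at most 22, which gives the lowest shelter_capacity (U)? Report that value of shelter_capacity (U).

-221

Policy A (E − 31):
  E = 70 − 31 = 39
  U = 46 − 3·39 = -71
Policy B (E + 19):
  E = 70 + 19 = 89
  U = 46 − 3·89 = -221
Comparing — Policy A: U=-71, Policy B: U=-221. Lowest is -221 (Policy B).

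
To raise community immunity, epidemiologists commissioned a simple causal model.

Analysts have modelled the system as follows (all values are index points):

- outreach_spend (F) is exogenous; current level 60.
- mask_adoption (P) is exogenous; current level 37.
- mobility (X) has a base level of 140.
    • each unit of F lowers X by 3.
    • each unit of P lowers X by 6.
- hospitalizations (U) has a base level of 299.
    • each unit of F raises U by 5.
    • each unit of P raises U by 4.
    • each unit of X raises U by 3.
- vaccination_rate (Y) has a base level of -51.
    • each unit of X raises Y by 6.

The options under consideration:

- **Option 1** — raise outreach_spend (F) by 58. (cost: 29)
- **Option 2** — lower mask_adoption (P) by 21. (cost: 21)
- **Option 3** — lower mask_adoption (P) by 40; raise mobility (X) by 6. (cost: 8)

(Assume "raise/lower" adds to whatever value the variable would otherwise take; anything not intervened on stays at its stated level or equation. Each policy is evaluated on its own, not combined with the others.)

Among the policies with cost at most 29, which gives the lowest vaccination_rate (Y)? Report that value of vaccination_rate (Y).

Option 1 (F + 58):
  F = 60 + 58 = 118
  P = 37
  X = 140 − 3·118 − 6·37 = -436
  Y = -51 + 6·(-436) = -2667
Option 2 (P − 21):
  F = 60
  P = 37 − 21 = 16
  X = 140 − 3·60 − 6·16 = -136
  Y = -51 + 6·(-136) = -867
Option 3 (P − 40, X + 6):
  F = 60
  P = 37 − 40 = -3
  X = 140 − 3·60 − 6·(-3) (+6 from intervention) = -16
  Y = -51 + 6·(-16) = -147
Comparing — Option 1: Y=-2667, Option 2: Y=-867, Option 3: Y=-147. Lowest is -2667 (Option 1).

-2667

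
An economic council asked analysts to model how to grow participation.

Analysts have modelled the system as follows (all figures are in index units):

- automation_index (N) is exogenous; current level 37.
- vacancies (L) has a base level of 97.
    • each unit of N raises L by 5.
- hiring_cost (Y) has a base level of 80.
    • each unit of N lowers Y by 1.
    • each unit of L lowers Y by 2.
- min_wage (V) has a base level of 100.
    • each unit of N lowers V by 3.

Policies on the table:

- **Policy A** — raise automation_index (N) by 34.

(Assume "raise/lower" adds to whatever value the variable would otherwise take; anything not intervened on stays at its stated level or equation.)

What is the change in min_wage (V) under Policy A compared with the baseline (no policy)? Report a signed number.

-102

Baseline:
  N = 37
  V = 100 − 3·37 = -11
Policy A (N + 34):
  N = 37 + 34 = 71
  V = 100 − 3·71 = -113
Change in V: -113 − (-11) = -102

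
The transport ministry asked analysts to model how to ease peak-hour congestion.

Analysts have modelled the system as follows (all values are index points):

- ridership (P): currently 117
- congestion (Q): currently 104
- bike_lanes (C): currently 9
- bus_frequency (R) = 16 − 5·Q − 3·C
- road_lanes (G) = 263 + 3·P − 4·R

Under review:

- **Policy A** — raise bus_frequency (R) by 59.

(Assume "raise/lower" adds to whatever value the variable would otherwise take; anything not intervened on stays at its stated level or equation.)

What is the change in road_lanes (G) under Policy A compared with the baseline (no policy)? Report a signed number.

Baseline:
  P = 117
  Q = 104
  C = 9
  R = 16 − 5·104 − 3·9 = -531
  G = 263 + 3·117 − 4·(-531) = 2738
Policy A (R + 59):
  P = 117
  Q = 104
  C = 9
  R = 16 − 5·104 − 3·9 (+59 from intervention) = -472
  G = 263 + 3·117 − 4·(-472) = 2502
Change in G: 2502 − 2738 = -236

-236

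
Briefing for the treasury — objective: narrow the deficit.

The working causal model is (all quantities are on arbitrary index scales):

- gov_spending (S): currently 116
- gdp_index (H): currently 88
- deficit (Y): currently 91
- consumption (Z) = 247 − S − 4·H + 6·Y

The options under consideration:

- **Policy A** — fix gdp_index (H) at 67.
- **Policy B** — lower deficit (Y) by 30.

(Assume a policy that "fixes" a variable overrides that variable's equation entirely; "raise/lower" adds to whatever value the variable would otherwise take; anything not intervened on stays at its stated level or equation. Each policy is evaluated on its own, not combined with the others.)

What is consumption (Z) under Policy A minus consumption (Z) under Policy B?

264

Policy A (H := 67):
  S = 116
  H = 67
  Y = 91
  Z = 247 − 116 − 4·67 + 6·91 = 409
Policy B (Y − 30):
  S = 116
  H = 88
  Y = 91 − 30 = 61
  Z = 247 − 116 − 4·88 + 6·61 = 145
Z: 409 − 145 = 264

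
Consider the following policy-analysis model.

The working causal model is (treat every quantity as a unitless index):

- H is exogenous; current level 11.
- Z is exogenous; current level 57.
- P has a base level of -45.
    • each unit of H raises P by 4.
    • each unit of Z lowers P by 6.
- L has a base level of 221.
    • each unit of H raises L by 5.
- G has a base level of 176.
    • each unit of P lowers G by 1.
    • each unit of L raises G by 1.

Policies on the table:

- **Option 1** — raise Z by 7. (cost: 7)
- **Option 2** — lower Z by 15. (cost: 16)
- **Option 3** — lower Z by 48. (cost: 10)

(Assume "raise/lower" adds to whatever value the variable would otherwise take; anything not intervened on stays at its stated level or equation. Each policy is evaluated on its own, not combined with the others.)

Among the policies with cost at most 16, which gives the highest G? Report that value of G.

Option 1 (Z + 7):
  H = 11
  Z = 57 + 7 = 64
  P = -45 + 4·11 − 6·64 = -385
  L = 221 + 5·11 = 276
  G = 176 − (-385) + 276 = 837
Option 2 (Z − 15):
  H = 11
  Z = 57 − 15 = 42
  P = -45 + 4·11 − 6·42 = -253
  L = 221 + 5·11 = 276
  G = 176 − (-253) + 276 = 705
Option 3 (Z − 48):
  H = 11
  Z = 57 − 48 = 9
  P = -45 + 4·11 − 6·9 = -55
  L = 221 + 5·11 = 276
  G = 176 − (-55) + 276 = 507
Comparing — Option 1: G=837, Option 2: G=705, Option 3: G=507. Highest is 837 (Option 1).

837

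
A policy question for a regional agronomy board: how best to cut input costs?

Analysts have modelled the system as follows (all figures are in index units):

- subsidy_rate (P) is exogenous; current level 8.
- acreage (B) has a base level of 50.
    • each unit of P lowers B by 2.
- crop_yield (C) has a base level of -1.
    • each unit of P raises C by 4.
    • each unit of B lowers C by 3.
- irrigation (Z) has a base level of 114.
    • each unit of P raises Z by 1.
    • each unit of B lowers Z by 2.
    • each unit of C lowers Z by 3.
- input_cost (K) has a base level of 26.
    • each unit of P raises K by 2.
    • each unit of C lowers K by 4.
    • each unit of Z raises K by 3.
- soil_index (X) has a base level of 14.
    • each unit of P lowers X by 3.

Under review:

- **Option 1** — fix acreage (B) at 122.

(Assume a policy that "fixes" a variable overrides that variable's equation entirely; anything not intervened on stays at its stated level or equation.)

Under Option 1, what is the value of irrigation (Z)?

883

Option 1 (B := 122):
  P = 8
  B = 122
  C = -1 + 4·8 − 3·122 = -335
  Z = 114 + 8 − 2·122 − 3·(-335) = 883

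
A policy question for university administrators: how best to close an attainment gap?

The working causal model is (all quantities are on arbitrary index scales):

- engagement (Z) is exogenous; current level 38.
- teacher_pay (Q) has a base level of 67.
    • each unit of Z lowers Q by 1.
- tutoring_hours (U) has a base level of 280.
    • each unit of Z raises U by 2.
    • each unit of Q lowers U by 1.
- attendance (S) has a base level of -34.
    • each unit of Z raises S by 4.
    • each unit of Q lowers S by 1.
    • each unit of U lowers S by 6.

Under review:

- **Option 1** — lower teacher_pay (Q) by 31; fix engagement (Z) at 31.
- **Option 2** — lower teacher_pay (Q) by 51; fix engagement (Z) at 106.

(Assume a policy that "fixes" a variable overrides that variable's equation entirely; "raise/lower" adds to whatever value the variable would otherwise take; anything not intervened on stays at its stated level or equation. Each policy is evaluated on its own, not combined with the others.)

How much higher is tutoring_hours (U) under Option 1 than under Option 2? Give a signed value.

-245

Option 1 (Q − 31, Z := 31):
  Z = 31
  Q = 67 − 31 (−31 from intervention) = 5
  U = 280 + 2·31 − 5 = 337
Option 2 (Q − 51, Z := 106):
  Z = 106
  Q = 67 − 106 (−51 from intervention) = -90
  U = 280 + 2·106 − (-90) = 582
U: 337 − 582 = -245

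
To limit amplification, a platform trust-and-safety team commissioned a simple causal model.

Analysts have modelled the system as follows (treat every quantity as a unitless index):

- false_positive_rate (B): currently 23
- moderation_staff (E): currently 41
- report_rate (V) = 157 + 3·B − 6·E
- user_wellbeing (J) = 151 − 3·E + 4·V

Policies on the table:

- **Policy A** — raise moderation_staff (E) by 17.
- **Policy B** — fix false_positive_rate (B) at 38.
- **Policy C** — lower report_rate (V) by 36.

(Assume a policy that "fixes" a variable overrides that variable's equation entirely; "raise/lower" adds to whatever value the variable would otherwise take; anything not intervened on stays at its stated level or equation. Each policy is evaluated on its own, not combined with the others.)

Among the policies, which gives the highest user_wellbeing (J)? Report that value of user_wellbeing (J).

128

Policy A (E + 17):
  B = 23
  E = 41 + 17 = 58
  V = 157 + 3·23 − 6·58 = -122
  J = 151 − 3·58 + 4·(-122) = -511
Policy B (B := 38):
  B = 38
  E = 41
  V = 157 + 3·38 − 6·41 = 25
  J = 151 − 3·41 + 4·25 = 128
Policy C (V − 36):
  B = 23
  E = 41
  V = 157 + 3·23 − 6·41 (−36 from intervention) = -56
  J = 151 − 3·41 + 4·(-56) = -196
Comparing — Policy A: J=-511, Policy B: J=128, Policy C: J=-196. Highest is 128 (Policy B).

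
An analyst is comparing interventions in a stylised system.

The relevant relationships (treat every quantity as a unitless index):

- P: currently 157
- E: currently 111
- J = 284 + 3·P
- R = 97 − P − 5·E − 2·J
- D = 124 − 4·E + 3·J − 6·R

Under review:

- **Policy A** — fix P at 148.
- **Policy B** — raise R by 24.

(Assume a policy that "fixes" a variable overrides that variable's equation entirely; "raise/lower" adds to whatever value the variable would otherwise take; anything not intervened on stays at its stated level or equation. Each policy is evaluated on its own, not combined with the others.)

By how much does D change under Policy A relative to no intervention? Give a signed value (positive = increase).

-459

Baseline:
  P = 157
  E = 111
  J = 284 + 3·157 = 755
  R = 97 − 157 − 5·111 − 2·755 = -2125
  D = 124 − 4·111 + 3·755 − 6·(-2125) = 14695
Policy A (P := 148):
  P = 148
  E = 111
  J = 284 + 3·148 = 728
  R = 97 − 148 − 5·111 − 2·728 = -2062
  D = 124 − 4·111 + 3·728 − 6·(-2062) = 14236
Change in D: 14236 − 14695 = -459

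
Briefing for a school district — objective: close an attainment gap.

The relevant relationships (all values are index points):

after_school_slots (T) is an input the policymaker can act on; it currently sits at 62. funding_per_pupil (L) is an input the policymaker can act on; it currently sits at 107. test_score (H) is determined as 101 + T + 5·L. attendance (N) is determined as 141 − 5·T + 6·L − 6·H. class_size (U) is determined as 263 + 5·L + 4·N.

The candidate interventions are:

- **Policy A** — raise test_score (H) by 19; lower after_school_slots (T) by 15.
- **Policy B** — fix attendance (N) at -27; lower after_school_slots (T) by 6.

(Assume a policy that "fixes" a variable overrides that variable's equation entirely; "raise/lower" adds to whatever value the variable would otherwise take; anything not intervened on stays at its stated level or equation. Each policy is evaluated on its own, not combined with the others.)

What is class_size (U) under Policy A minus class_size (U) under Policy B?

-14548

Policy A (H + 19, T − 15):
  T = 62 − 15 = 47
  L = 107
  H = 101 + 47 + 5·107 (+19 from intervention) = 702
  N = 141 − 5·47 + 6·107 − 6·702 = -3664
  U = 263 + 5·107 + 4·(-3664) = -13858
Policy B (N := -27, T − 6):
  T = 62 − 6 = 56
  L = 107
  H = 101 + 56 + 5·107 = 692
  N = -27
  U = 263 + 5·107 + 4·(-27) = 690
U: -13858 − 690 = -14548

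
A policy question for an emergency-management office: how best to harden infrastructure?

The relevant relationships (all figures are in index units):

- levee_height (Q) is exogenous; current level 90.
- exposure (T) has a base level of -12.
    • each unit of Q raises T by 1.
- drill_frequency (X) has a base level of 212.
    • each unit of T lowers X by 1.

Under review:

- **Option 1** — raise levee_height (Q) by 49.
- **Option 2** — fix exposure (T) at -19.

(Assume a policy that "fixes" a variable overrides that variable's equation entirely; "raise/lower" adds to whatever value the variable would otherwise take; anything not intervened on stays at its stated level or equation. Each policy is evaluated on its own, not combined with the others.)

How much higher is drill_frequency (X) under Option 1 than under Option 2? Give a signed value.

Option 1 (Q + 49):
  Q = 90 + 49 = 139
  T = -12 + 139 = 127
  X = 212 − 127 = 85
Option 2 (T := -19):
  Q = 90
  T = -19
  X = 212 − (-19) = 231
X: 85 − 231 = -146

-146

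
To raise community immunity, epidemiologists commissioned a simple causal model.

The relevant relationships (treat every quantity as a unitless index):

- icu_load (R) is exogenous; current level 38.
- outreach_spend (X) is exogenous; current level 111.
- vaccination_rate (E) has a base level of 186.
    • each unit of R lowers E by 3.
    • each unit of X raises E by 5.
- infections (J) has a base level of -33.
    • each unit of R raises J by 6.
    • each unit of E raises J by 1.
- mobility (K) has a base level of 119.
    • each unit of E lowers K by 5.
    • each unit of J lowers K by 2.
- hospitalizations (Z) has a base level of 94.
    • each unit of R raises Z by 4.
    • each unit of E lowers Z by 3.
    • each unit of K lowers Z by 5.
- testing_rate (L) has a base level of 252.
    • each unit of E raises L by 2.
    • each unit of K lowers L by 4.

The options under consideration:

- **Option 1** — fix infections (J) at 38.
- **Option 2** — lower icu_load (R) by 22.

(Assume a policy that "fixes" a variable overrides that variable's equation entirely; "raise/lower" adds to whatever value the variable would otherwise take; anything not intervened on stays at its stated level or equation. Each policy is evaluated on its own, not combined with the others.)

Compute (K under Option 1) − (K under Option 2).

Option 1 (J := 38):
  R = 38
  X = 111
  E = 186 − 3·38 + 5·111 = 627
  J = 38
  K = 119 − 5·627 − 2·38 = -3092
Option 2 (R − 22):
  R = 38 − 22 = 16
  X = 111
  E = 186 − 3·16 + 5·111 = 693
  J = -33 + 6·16 + 693 = 756
  K = 119 − 5·693 − 2·756 = -4858
K: -3092 − (-4858) = 1766

1766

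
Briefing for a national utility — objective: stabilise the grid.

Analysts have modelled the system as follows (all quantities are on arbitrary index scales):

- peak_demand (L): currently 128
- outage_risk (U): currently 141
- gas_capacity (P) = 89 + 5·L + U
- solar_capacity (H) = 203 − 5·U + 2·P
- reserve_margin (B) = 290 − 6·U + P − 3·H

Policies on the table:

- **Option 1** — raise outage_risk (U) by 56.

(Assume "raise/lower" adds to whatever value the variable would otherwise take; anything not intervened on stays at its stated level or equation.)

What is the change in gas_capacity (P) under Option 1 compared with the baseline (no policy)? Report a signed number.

56

Baseline:
  L = 128
  U = 141
  P = 89 + 5·128 + 141 = 870
Option 1 (U + 56):
  L = 128
  U = 141 + 56 = 197
  P = 89 + 5·128 + 197 = 926
Change in P: 926 − 870 = 56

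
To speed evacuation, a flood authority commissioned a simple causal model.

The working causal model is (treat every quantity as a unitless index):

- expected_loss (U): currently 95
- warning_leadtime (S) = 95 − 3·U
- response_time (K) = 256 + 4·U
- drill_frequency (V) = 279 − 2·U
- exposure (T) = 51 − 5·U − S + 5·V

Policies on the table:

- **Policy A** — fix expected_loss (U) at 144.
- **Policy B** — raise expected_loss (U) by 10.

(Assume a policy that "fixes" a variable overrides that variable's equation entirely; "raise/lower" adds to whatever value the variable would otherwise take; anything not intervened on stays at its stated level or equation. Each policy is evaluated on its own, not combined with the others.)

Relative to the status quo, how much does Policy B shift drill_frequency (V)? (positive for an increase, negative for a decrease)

Baseline:
  U = 95
  V = 279 − 2·95 = 89
Policy B (U + 10):
  U = 95 + 10 = 105
  V = 279 − 2·105 = 69
Change in V: 69 − 89 = -20

-20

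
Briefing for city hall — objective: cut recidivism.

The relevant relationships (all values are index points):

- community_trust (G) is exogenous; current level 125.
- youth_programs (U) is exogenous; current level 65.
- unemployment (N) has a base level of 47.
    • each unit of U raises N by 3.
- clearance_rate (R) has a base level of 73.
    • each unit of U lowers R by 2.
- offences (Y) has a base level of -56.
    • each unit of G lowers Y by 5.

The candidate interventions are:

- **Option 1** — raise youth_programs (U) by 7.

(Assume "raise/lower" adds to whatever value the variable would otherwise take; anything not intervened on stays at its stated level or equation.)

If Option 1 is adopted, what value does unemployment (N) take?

Option 1 (U + 7):
  U = 65 + 7 = 72
  N = 47 + 3·72 = 263

263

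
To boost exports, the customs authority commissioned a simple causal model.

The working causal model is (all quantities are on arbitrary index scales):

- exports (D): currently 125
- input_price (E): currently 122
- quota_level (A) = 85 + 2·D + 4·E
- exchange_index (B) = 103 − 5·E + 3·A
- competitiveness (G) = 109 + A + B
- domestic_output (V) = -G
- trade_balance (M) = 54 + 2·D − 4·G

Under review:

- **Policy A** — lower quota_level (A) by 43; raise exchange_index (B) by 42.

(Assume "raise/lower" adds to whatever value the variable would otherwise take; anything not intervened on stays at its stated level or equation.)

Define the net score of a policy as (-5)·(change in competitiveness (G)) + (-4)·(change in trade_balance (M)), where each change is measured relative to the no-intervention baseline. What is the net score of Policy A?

-1430

Baseline:
  D = 125
  E = 122
  A = 85 + 2·125 + 4·122 = 823
  B = 103 − 5·122 + 3·823 = 1962
  G = 109 + 823 + 1962 = 2894
  M = 54 + 2·125 − 4·2894 = -11272
Policy A (A − 43, B + 42):
  D = 125
  E = 122
  A = 85 + 2·125 + 4·122 (−43 from intervention) = 780
  B = 103 − 5·122 + 3·780 (+42 from intervention) = 1875
  G = 109 + 780 + 1875 = 2764
  M = 54 + 2·125 − 4·2764 = -10752
ΔG = 2764 − 2894 = -130; ΔM = -10752 − (-11272) = 520
Score = (-5)·(-130) + (-4)·520 = -1430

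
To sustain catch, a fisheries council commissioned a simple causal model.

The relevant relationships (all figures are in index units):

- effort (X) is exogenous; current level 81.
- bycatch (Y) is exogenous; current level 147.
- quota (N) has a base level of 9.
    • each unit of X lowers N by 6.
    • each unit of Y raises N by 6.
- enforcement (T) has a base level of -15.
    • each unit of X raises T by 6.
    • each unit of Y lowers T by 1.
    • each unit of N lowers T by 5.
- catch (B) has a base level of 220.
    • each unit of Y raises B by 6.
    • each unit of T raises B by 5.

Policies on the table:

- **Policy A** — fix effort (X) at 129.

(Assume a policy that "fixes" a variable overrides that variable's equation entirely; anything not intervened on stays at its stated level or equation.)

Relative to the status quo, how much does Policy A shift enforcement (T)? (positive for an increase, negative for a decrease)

Baseline:
  X = 81
  Y = 147
  N = 9 − 6·81 + 6·147 = 405
  T = -15 + 6·81 − 147 − 5·405 = -1701
Policy A (X := 129):
  X = 129
  Y = 147
  N = 9 − 6·129 + 6·147 = 117
  T = -15 + 6·129 − 147 − 5·117 = 27
Change in T: 27 − (-1701) = 1728

1728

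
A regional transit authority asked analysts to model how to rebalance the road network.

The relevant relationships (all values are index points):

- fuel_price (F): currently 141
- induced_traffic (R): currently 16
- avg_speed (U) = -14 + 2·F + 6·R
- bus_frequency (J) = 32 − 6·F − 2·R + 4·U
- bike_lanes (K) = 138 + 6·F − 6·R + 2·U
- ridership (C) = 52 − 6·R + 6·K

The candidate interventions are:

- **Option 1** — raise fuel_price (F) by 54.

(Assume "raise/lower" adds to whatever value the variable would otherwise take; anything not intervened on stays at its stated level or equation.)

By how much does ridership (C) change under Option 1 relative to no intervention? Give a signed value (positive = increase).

Baseline:
  F = 141
  R = 16
  U = -14 + 2·141 + 6·16 = 364
  K = 138 + 6·141 − 6·16 + 2·364 = 1616
  C = 52 − 6·16 + 6·1616 = 9652
Option 1 (F + 54):
  F = 141 + 54 = 195
  R = 16
  U = -14 + 2·195 + 6·16 = 472
  K = 138 + 6·195 − 6·16 + 2·472 = 2156
  C = 52 − 6·16 + 6·2156 = 12892
Change in C: 12892 − 9652 = 3240

3240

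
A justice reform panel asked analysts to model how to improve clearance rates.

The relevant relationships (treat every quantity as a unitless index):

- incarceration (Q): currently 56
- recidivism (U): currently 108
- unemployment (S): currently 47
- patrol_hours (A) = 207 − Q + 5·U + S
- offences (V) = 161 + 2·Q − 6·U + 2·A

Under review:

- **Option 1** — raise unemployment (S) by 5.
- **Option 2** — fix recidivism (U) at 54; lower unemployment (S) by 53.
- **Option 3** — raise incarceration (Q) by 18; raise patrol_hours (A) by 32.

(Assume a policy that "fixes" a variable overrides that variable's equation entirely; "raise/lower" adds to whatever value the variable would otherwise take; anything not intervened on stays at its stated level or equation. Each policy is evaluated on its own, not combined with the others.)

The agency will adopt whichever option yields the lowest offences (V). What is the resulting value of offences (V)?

Option 1 (S + 5):
  Q = 56
  U = 108
  S = 47 + 5 = 52
  A = 207 − 56 + 5·108 + 52 = 743
  V = 161 + 2·56 − 6·108 + 2·743 = 1111
Option 2 (U := 54, S − 53):
  Q = 56
  U = 54
  S = 47 − 53 = -6
  A = 207 − 56 + 5·54 + (-6) = 415
  V = 161 + 2·56 − 6·54 + 2·415 = 779
Option 3 (Q + 18, A + 32):
  Q = 56 + 18 = 74
  U = 108
  S = 47
  A = 207 − 74 + 5·108 + 47 (+32 from intervention) = 752
  V = 161 + 2·74 − 6·108 + 2·752 = 1165
Comparing — Option 1: V=1111, Option 2: V=779, Option 3: V=1165. Lowest is 779 (Option 2).

779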